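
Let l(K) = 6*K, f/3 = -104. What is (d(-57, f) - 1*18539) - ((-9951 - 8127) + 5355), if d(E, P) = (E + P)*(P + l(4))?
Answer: 100456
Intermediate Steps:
f = -312 (f = 3*(-104) = -312)
d(E, P) = (24 + P)*(E + P) (d(E, P) = (E + P)*(P + 6*4) = (E + P)*(P + 24) = (E + P)*(24 + P) = (24 + P)*(E + P))
(d(-57, f) - 1*18539) - ((-9951 - 8127) + 5355) = (((-312)² + 24*(-57) + 24*(-312) - 57*(-312)) - 1*18539) - ((-9951 - 8127) + 5355) = ((97344 - 1368 - 7488 + 17784) - 18539) - (-18078 + 5355) = (106272 - 18539) - 1*(-12723) = 87733 + 12723 = 100456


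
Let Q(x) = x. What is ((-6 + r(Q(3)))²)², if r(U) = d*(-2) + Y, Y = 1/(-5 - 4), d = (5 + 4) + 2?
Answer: 4097152081/6561 ≈ 6.2447e+5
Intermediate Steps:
d = 11 (d = 9 + 2 = 11)
Y = -⅑ (Y = 1/(-9) = -⅑ ≈ -0.11111)
r(U) = -199/9 (r(U) = 11*(-2) - ⅑ = -22 - ⅑ = -199/9)
((-6 + r(Q(3)))²)² = ((-6 - 199/9)²)² = ((-253/9)²)² = (64009/81)² = 4097152081/6561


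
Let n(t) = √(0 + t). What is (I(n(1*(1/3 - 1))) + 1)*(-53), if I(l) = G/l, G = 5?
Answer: -53 + 265*I*√6/2 ≈ -53.0 + 324.56*I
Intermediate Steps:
n(t) = √t
I(l) = 5/l
(I(n(1*(1/3 - 1))) + 1)*(-53) = (5/(√(1*(1/3 - 1))) + 1)*(-53) = (5/(√(1*(⅓ - 1))) + 1)*(-53) = (5/(√(1*(-⅔))) + 1)*(-53) = (5/(√(-⅔)) + 1)*(-53) = (5/((I*√6/3)) + 1)*(-53) = (5*(-I*√6/2) + 1)*(-53) = (-5*I*√6/2 + 1)*(-53) = (1 - 5*I*√6/2)*(-53) = -53 + 265*I*√6/2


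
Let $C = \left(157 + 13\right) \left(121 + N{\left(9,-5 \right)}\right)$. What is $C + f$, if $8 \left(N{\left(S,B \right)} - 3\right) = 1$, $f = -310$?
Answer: $\frac{83165}{4} \approx 20791.0$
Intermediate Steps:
$N{\left(S,B \right)} = \frac{25}{8}$ ($N{\left(S,B \right)} = 3 + \frac{1}{8} \cdot 1 = 3 + \frac{1}{8} = \frac{25}{8}$)
$C = \frac{84405}{4}$ ($C = \left(157 + 13\right) \left(121 + \frac{25}{8}\right) = 170 \cdot \frac{993}{8} = \frac{84405}{4} \approx 21101.0$)
$C + f = \frac{84405}{4} - 310 = \frac{83165}{4}$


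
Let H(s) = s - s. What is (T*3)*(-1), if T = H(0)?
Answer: 0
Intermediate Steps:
H(s) = 0
T = 0
(T*3)*(-1) = (0*3)*(-1) = 0*(-1) = 0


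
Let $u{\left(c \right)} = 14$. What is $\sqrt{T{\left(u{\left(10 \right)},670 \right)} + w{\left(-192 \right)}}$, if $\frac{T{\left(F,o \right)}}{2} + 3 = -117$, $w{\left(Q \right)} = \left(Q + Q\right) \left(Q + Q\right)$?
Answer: $4 \sqrt{9201} \approx 383.69$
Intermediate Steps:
$w{\left(Q \right)} = 4 Q^{2}$ ($w{\left(Q \right)} = 2 Q 2 Q = 4 Q^{2}$)
$T{\left(F,o \right)} = -240$ ($T{\left(F,o \right)} = -6 + 2 \left(-117\right) = -6 - 234 = -240$)
$\sqrt{T{\left(u{\left(10 \right)},670 \right)} + w{\left(-192 \right)}} = \sqrt{-240 + 4 \left(-192\right)^{2}} = \sqrt{-240 + 4 \cdot 36864} = \sqrt{-240 + 147456} = \sqrt{147216} = 4 \sqrt{9201}$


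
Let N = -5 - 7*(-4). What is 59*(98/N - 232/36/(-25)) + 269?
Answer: 2771731/5175 ≈ 535.60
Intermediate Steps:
N = 23 (N = -5 + 28 = 23)
59*(98/N - 232/36/(-25)) + 269 = 59*(98/23 - 232/36/(-25)) + 269 = 59*(98*(1/23) - 232*1/36*(-1/25)) + 269 = 59*(98/23 - 58/9*(-1/25)) + 269 = 59*(98/23 + 58/225) + 269 = 59*(23384/5175) + 269 = 1379656/5175 + 269 = 2771731/5175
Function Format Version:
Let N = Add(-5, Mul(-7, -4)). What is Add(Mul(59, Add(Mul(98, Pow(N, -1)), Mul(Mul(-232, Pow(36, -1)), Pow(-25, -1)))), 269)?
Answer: Rational(2771731, 5175) ≈ 535.60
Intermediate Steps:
N = 23 (N = Add(-5, 28) = 23)
Add(Mul(59, Add(Mul(98, Pow(N, -1)), Mul(Mul(-232, Pow(36, -1)), Pow(-25, -1)))), 269) = Add(Mul(59, Add(Mul(98, Pow(23, -1)), Mul(Mul(-232, Pow(36, -1)), Pow(-25, -1)))), 269) = Add(Mul(59, Add(Mul(98, Rational(1, 23)), Mul(Mul(-232, Rational(1, 36)), Rational(-1, 25)))), 269) = Add(Mul(59, Add(Rational(98, 23), Mul(Rational(-58, 9), Rational(-1, 25)))), 269) = Add(Mul(59, Add(Rational(98, 23), Rational(58, 225))), 269) = Add(Mul(59, Rational(23384, 5175)), 269) = Add(Rational(1379656, 5175), 269) = Rational(2771731, 5175)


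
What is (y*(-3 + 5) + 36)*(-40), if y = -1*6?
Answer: -960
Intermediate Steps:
y = -6
(y*(-3 + 5) + 36)*(-40) = (-6*(-3 + 5) + 36)*(-40) = (-6*2 + 36)*(-40) = (-12 + 36)*(-40) = 24*(-40) = -960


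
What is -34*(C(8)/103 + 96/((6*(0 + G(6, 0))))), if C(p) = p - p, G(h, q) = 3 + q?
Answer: -544/3 ≈ -181.33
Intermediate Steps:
C(p) = 0
-34*(C(8)/103 + 96/((6*(0 + G(6, 0))))) = -34*(0/103 + 96/((6*(0 + (3 + 0))))) = -34*(0*(1/103) + 96/((6*(0 + 3)))) = -34*(0 + 96/((6*3))) = -34*(0 + 96/18) = -34*(0 + 96*(1/18)) = -34*(0 + 16/3) = -34*16/3 = -544/3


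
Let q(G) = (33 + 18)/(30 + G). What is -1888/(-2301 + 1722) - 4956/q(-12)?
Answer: -17185048/9843 ≈ -1745.9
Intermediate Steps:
q(G) = 51/(30 + G)
-1888/(-2301 + 1722) - 4956/q(-12) = -1888/(-2301 + 1722) - 4956/(51/(30 - 12)) = -1888/(-579) - 4956/(51/18) = -1888*(-1/579) - 4956/(51*(1/18)) = 1888/579 - 4956/17/6 = 1888/579 - 4956*6/17 = 1888/579 - 29736/17 = -17185048/9843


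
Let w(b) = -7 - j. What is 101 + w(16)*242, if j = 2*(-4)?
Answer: 343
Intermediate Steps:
j = -8
w(b) = 1 (w(b) = -7 - 1*(-8) = -7 + 8 = 1)
101 + w(16)*242 = 101 + 1*242 = 101 + 242 = 343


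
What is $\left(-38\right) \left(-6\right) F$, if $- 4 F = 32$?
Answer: $-1824$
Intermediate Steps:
$F = -8$ ($F = \left(- \frac{1}{4}\right) 32 = -8$)
$\left(-38\right) \left(-6\right) F = \left(-38\right) \left(-6\right) \left(-8\right) = 228 \left(-8\right) = -1824$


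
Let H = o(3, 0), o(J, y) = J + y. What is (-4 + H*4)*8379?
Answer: 67032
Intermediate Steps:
H = 3 (H = 3 + 0 = 3)
(-4 + H*4)*8379 = (-4 + 3*4)*8379 = (-4 + 12)*8379 = 8*8379 = 67032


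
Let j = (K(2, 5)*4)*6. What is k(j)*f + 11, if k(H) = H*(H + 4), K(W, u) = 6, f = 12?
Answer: 255755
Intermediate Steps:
j = 144 (j = (6*4)*6 = 24*6 = 144)
k(H) = H*(4 + H)
k(j)*f + 11 = (144*(4 + 144))*12 + 11 = (144*148)*12 + 11 = 21312*12 + 11 = 255744 + 11 = 255755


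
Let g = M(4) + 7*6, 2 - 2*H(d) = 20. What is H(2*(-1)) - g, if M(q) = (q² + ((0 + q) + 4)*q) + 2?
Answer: -101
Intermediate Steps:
H(d) = -9 (H(d) = 1 - ½*20 = 1 - 10 = -9)
M(q) = 2 + q² + q*(4 + q) (M(q) = (q² + (q + 4)*q) + 2 = (q² + (4 + q)*q) + 2 = (q² + q*(4 + q)) + 2 = 2 + q² + q*(4 + q))
g = 92 (g = (2 + 2*4² + 4*4) + 7*6 = (2 + 2*16 + 16) + 42 = (2 + 32 + 16) + 42 = 50 + 42 = 92)
H(2*(-1)) - g = -9 - 1*92 = -9 - 92 = -101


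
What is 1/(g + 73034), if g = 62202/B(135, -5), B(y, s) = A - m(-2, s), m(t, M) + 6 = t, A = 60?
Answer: 34/2514257 ≈ 1.3523e-5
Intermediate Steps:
m(t, M) = -6 + t
B(y, s) = 68 (B(y, s) = 60 - (-6 - 2) = 60 - 1*(-8) = 60 + 8 = 68)
g = 31101/34 (g = 62202/68 = 62202*(1/68) = 31101/34 ≈ 914.74)
1/(g + 73034) = 1/(31101/34 + 73034) = 1/(2514257/34) = 34/2514257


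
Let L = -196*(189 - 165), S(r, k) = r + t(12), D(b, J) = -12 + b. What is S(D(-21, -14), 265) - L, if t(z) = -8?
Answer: 4663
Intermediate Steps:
S(r, k) = -8 + r (S(r, k) = r - 8 = -8 + r)
L = -4704 (L = -196*24 = -4704)
S(D(-21, -14), 265) - L = (-8 + (-12 - 21)) - 1*(-4704) = (-8 - 33) + 4704 = -41 + 4704 = 4663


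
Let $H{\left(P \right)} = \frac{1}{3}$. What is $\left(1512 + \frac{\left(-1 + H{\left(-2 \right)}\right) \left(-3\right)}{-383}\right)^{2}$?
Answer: $\frac{335349860836}{146689} \approx 2.2861 \cdot 10^{6}$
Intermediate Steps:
$H{\left(P \right)} = \frac{1}{3}$
$\left(1512 + \frac{\left(-1 + H{\left(-2 \right)}\right) \left(-3\right)}{-383}\right)^{2} = \left(1512 + \frac{\left(-1 + \frac{1}{3}\right) \left(-3\right)}{-383}\right)^{2} = \left(1512 + \left(- \frac{2}{3}\right) \left(-3\right) \left(- \frac{1}{383}\right)\right)^{2} = \left(1512 + 2 \left(- \frac{1}{383}\right)\right)^{2} = \left(1512 - \frac{2}{383}\right)^{2} = \left(\frac{579094}{383}\right)^{2} = \frac{335349860836}{146689}$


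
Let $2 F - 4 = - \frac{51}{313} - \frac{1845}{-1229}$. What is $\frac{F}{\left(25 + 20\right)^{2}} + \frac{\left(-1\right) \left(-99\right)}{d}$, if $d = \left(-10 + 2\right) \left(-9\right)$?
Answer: $\frac{8576894231}{6231767400} \approx 1.3763$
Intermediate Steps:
$F = \frac{1026757}{384677}$ ($F = 2 + \frac{- \frac{51}{313} - \frac{1845}{-1229}}{2} = 2 + \frac{\left(-51\right) \frac{1}{313} - - \frac{1845}{1229}}{2} = 2 + \frac{- \frac{51}{313} + \frac{1845}{1229}}{2} = 2 + \frac{1}{2} \cdot \frac{514806}{384677} = 2 + \frac{257403}{384677} = \frac{1026757}{384677} \approx 2.6691$)
$d = 72$ ($d = \left(-8\right) \left(-9\right) = 72$)
$\frac{F}{\left(25 + 20\right)^{2}} + \frac{\left(-1\right) \left(-99\right)}{d} = \frac{1026757}{384677 \left(25 + 20\right)^{2}} + \frac{\left(-1\right) \left(-99\right)}{72} = \frac{1026757}{384677 \cdot 45^{2}} + 99 \cdot \frac{1}{72} = \frac{1026757}{384677 \cdot 2025} + \frac{11}{8} = \frac{1026757}{384677} \cdot \frac{1}{2025} + \frac{11}{8} = \frac{1026757}{778970925} + \frac{11}{8} = \frac{8576894231}{6231767400}$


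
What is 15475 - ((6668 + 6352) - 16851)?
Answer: 19306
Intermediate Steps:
15475 - ((6668 + 6352) - 16851) = 15475 - (13020 - 16851) = 15475 - 1*(-3831) = 15475 + 3831 = 19306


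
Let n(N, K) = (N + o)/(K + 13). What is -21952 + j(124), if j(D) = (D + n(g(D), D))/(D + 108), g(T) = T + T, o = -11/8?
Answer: -5581641067/254272 ≈ -21951.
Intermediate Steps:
o = -11/8 (o = -11*1/8 = -11/8 ≈ -1.3750)
g(T) = 2*T
n(N, K) = (-11/8 + N)/(13 + K) (n(N, K) = (N - 11/8)/(K + 13) = (-11/8 + N)/(13 + K))
j(D) = (D + (-11/8 + 2*D)/(13 + D))/(108 + D) (j(D) = (D + (-11/8 + 2*D)/(13 + D))/(D + 108) = (D + (-11/8 + 2*D)/(13 + D))/(108 + D))
-21952 + j(124) = -21952 + (-11/8 + 2*124 + 124*(13 + 124))/((13 + 124)*(108 + 124)) = -21952 + (-11/8 + 248 + 124*137)/(137*232) = -21952 + (1/137)*(1/232)*(-11/8 + 248 + 16988) = -21952 + (1/137)*(1/232)*(137877/8) = -21952 + 137877/254272 = -5581641067/254272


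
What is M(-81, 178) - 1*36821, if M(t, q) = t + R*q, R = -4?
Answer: -37614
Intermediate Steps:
M(t, q) = t - 4*q
M(-81, 178) - 1*36821 = (-81 - 4*178) - 1*36821 = (-81 - 712) - 36821 = -793 - 36821 = -37614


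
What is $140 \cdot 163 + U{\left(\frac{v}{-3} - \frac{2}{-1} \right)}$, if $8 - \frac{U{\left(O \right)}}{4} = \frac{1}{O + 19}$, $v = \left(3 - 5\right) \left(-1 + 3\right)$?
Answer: $\frac{1531072}{67} \approx 22852.0$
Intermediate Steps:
$v = -4$ ($v = \left(-2\right) 2 = -4$)
$U{\left(O \right)} = 32 - \frac{4}{19 + O}$ ($U{\left(O \right)} = 32 - \frac{4}{O + 19} = 32 - \frac{4}{19 + O}$)
$140 \cdot 163 + U{\left(\frac{v}{-3} - \frac{2}{-1} \right)} = 140 \cdot 163 + \frac{4 \left(151 + 8 \left(- \frac{4}{-3} - \frac{2}{-1}\right)\right)}{19 - \left(-2 - \frac{4}{3}\right)} = 22820 + \frac{4 \left(151 + 8 \left(\left(-4\right) \left(- \frac{1}{3}\right) - -2\right)\right)}{19 - - \frac{10}{3}} = 22820 + \frac{4 \left(151 + 8 \left(\frac{4}{3} + 2\right)\right)}{19 + \left(\frac{4}{3} + 2\right)} = 22820 + \frac{4 \left(151 + 8 \cdot \frac{10}{3}\right)}{19 + \frac{10}{3}} = 22820 + \frac{4 \left(151 + \frac{80}{3}\right)}{\frac{67}{3}} = 22820 + 4 \cdot \frac{3}{67} \cdot \frac{533}{3} = 22820 + \frac{2132}{67} = \frac{1531072}{67}$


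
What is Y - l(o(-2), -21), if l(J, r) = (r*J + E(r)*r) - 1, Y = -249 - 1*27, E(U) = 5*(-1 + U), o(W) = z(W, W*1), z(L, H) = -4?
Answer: -2669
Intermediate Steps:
o(W) = -4
E(U) = -5 + 5*U
Y = -276 (Y = -249 - 27 = -276)
l(J, r) = -1 + J*r + r*(-5 + 5*r) (l(J, r) = (r*J + (-5 + 5*r)*r) - 1 = (J*r + r*(-5 + 5*r)) - 1 = -1 + J*r + r*(-5 + 5*r))
Y - l(o(-2), -21) = -276 - (-1 - 4*(-21) + 5*(-21)*(-1 - 21)) = -276 - (-1 + 84 + 5*(-21)*(-22)) = -276 - (-1 + 84 + 2310) = -276 - 1*2393 = -276 - 2393 = -2669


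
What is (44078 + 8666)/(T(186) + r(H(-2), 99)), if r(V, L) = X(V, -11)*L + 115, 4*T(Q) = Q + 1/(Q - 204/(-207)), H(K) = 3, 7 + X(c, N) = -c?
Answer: -2722012352/42757159 ≈ -63.662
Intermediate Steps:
X(c, N) = -7 - c
T(Q) = Q/4 + 1/(4*(68/69 + Q)) (T(Q) = (Q + 1/(Q - 204/(-207)))/4 = (Q + 1/(Q - 204*(-1/207)))/4 = (Q + 1/(Q + 68/69))/4 = (Q + 1/(68/69 + Q))/4 = Q/4 + 1/(4*(68/69 + Q)))
r(V, L) = 115 + L*(-7 - V) (r(V, L) = (-7 - V)*L + 115 = L*(-7 - V) + 115 = 115 + L*(-7 - V))
(44078 + 8666)/(T(186) + r(H(-2), 99)) = (44078 + 8666)/((69 + 68*186 + 69*186²)/(4*(68 + 69*186)) + (115 - 1*99*(7 + 3))) = 52744/((69 + 12648 + 69*34596)/(4*(68 + 12834)) + (115 - 1*99*10)) = 52744/((¼)*(69 + 12648 + 2387124)/12902 + (115 - 990)) = 52744/((¼)*(1/12902)*2399841 - 875) = 52744/(2399841/51608 - 875) = 52744/(-42757159/51608) = 52744*(-51608/42757159) = -2722012352/42757159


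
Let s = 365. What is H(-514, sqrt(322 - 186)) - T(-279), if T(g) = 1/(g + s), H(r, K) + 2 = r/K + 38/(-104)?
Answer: -5315/2236 - 257*sqrt(34)/34 ≈ -46.452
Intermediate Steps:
H(r, K) = -123/52 + r/K (H(r, K) = -2 + (r/K + 38/(-104)) = -2 + (r/K + 38*(-1/104)) = -2 + (r/K - 19/52) = -2 + (-19/52 + r/K) = -123/52 + r/K)
T(g) = 1/(365 + g) (T(g) = 1/(g + 365) = 1/(365 + g))
H(-514, sqrt(322 - 186)) - T(-279) = (-123/52 - 514/sqrt(322 - 186)) - 1/(365 - 279) = (-123/52 - 514*sqrt(34)/68) - 1/86 = (-123/52 - 514*sqrt(34)/68) - 1*1/86 = (-123/52 - 257*sqrt(34)/34) - 1/86 = -5315/2236 - 257*sqrt(34)/34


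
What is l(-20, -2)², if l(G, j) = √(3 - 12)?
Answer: -9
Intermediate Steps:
l(G, j) = 3*I (l(G, j) = √(-9) = 3*I)
l(-20, -2)² = (3*I)² = -9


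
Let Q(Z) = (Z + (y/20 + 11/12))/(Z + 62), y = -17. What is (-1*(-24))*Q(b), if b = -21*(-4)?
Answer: 5044/365 ≈ 13.819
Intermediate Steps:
b = 84
Q(Z) = (1/15 + Z)/(62 + Z) (Q(Z) = (Z + (-17/20 + 11/12))/(Z + 62) = (Z + (-17*1/20 + 11*(1/12)))/(62 + Z) = (Z + (-17/20 + 11/12))/(62 + Z) = (Z + 1/15)/(62 + Z) = (1/15 + Z)/(62 + Z))
(-1*(-24))*Q(b) = (-1*(-24))*((1/15 + 84)/(62 + 84)) = 24*((1261/15)/146) = 24*((1/146)*(1261/15)) = 24*(1261/2190) = 5044/365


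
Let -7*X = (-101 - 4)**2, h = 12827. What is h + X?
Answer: 11252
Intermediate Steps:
X = -1575 (X = -(-101 - 4)**2/7 = -1/7*(-105)**2 = -1/7*11025 = -1575)
h + X = 12827 - 1575 = 11252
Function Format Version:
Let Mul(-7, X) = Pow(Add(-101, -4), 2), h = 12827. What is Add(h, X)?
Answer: 11252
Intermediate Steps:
X = -1575 (X = Mul(Rational(-1, 7), Pow(Add(-101, -4), 2)) = Mul(Rational(-1, 7), Pow(-105, 2)) = Mul(Rational(-1, 7), 11025) = -1575)
Add(h, X) = Add(12827, -1575) = 11252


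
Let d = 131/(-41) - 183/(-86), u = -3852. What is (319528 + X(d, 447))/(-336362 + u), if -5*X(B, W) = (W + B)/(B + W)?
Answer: -1597639/1701070 ≈ -0.93920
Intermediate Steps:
d = -3763/3526 (d = 131*(-1/41) - 183*(-1/86) = -131/41 + 183/86 = -3763/3526 ≈ -1.0672)
X(B, W) = -⅕ (X(B, W) = -(W + B)/(5*(B + W)) = -(B + W)/(5*(B + W)) = -⅕*1 = -⅕)
(319528 + X(d, 447))/(-336362 + u) = (319528 - ⅕)/(-336362 - 3852) = (1597639/5)/(-340214) = (1597639/5)*(-1/340214) = -1597639/1701070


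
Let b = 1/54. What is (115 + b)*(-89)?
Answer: -552779/54 ≈ -10237.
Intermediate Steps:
b = 1/54 ≈ 0.018519
(115 + b)*(-89) = (115 + 1/54)*(-89) = (6211/54)*(-89) = -552779/54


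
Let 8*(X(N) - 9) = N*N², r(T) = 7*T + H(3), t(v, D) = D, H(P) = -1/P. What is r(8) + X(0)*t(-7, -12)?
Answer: -157/3 ≈ -52.333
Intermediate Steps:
r(T) = -⅓ + 7*T (r(T) = 7*T - 1/3 = 7*T - 1*⅓ = 7*T - ⅓ = -⅓ + 7*T)
X(N) = 9 + N³/8 (X(N) = 9 + (N*N²)/8 = 9 + N³/8)
r(8) + X(0)*t(-7, -12) = (-⅓ + 7*8) + (9 + (⅛)*0³)*(-12) = (-⅓ + 56) + (9 + (⅛)*0)*(-12) = 167/3 + (9 + 0)*(-12) = 167/3 + 9*(-12) = 167/3 - 108 = -157/3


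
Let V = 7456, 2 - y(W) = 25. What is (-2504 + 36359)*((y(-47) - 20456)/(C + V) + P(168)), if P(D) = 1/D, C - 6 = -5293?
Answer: -12933749785/40488 ≈ -3.1945e+5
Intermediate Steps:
C = -5287 (C = 6 - 5293 = -5287)
y(W) = -23 (y(W) = 2 - 1*25 = 2 - 25 = -23)
(-2504 + 36359)*((y(-47) - 20456)/(C + V) + P(168)) = (-2504 + 36359)*((-23 - 20456)/(-5287 + 7456) + 1/168) = 33855*(-20479/2169 + 1/168) = 33855*(-1146101/121464) = -12933749785/40488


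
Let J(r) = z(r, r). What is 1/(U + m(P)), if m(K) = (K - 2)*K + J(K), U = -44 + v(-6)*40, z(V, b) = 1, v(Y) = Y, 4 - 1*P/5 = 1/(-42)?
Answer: 1764/143833 ≈ 0.012264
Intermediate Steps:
P = 845/42 (P = 20 - 5/(-42) = 20 - 5*(-1/42) = 20 + 5/42 = 845/42 ≈ 20.119)
J(r) = 1
U = -284 (U = -44 - 6*40 = -44 - 240 = -284)
m(K) = 1 + K*(-2 + K) (m(K) = (K - 2)*K + 1 = (-2 + K)*K + 1 = K*(-2 + K) + 1 = 1 + K*(-2 + K))
1/(U + m(P)) = 1/(-284 + (1 + (845/42)**2 - 2*845/42)) = 1/(-284 + (1 + 714025/1764 - 845/21)) = 1/(-284 + 644809/1764) = 1/(143833/1764) = 1764/143833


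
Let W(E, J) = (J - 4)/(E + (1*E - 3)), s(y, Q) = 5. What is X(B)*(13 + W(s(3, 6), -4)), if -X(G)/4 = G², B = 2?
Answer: -1328/7 ≈ -189.71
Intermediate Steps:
X(G) = -4*G²
W(E, J) = (-4 + J)/(-3 + 2*E) (W(E, J) = (-4 + J)/(E + (E - 3)) = (-4 + J)/(E + (-3 + E)) = (-4 + J)/(-3 + 2*E))
X(B)*(13 + W(s(3, 6), -4)) = (-4*2²)*(13 + (-4 - 4)/(-3 + 2*5)) = (-4*4)*(13 - 8/(-3 + 10)) = -16*(13 - 8/7) = -16*83/7 = -1328/7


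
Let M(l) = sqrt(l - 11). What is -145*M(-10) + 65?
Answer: 65 - 145*I*sqrt(21) ≈ 65.0 - 664.47*I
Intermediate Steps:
M(l) = sqrt(-11 + l)
-145*M(-10) + 65 = -145*sqrt(-11 - 10) + 65 = -145*I*sqrt(21) + 65 = 65 - 145*I*sqrt(21)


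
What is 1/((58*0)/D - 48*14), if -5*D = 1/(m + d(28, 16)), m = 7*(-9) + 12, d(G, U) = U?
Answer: -1/672 ≈ -0.0014881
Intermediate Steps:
m = -51 (m = -63 + 12 = -51)
D = 1/175 (D = -1/(5*(-51 + 16)) = -⅕/(-35) = -⅕*(-1/35) = 1/175 ≈ 0.0057143)
1/((58*0)/D - 48*14) = 1/((58*0)/(1/175) - 48*14) = 1/(0*175 - 672) = 1/(0 - 672) = 1/(-672) = -1/672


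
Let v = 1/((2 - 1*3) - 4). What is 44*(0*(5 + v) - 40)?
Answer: -1760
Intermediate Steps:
v = -⅕ (v = 1/((2 - 3) - 4) = 1/(-1 - 4) = 1/(-5) = -⅕ ≈ -0.20000)
44*(0*(5 + v) - 40) = 44*(0*(5 - ⅕) - 40) = 44*(0*(24/5) - 40) = 44*(0 - 40) = 44*(-40) = -1760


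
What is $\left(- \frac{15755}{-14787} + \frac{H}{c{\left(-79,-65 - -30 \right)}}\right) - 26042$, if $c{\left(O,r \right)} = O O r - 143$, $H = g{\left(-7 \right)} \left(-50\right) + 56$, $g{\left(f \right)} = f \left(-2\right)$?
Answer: $- \frac{42083615278997}{1616056443} \approx -26041.0$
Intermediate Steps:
$g{\left(f \right)} = - 2 f$
$H = -644$ ($H = \left(-2\right) \left(-7\right) \left(-50\right) + 56 = 14 \left(-50\right) + 56 = -700 + 56 = -644$)
$c{\left(O,r \right)} = -143 + r O^{2}$ ($c{\left(O,r \right)} = O^{2} r - 143 = r O^{2} - 143 = -143 + r O^{2}$)
$\left(- \frac{15755}{-14787} + \frac{H}{c{\left(-79,-65 - -30 \right)}}\right) - 26042 = \left(- \frac{15755}{-14787} - \frac{644}{-143 + \left(-65 - -30\right) \left(-79\right)^{2}}\right) - 26042 = \left(\left(-15755\right) \left(- \frac{1}{14787}\right) - \frac{644}{-143 + \left(-65 + 30\right) 6241}\right) - 26042 = \left(\frac{15755}{14787} - \frac{644}{-143 - 218435}\right) - 26042 = \left(\frac{15755}{14787} - \frac{644}{-218578}\right) - 26042 = \left(\frac{15755}{14787} - - \frac{322}{109289}\right) - 26042 = \left(\frac{15755}{14787} + \frac{322}{109289}\right) - 26042 = \frac{1726609609}{1616056443} - 26042 = - \frac{42083615278997}{1616056443}$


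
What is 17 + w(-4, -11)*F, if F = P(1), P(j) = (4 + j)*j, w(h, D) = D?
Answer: -38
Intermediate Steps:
P(j) = j*(4 + j)
F = 5 (F = 1*(4 + 1) = 1*5 = 5)
17 + w(-4, -11)*F = 17 - 11*5 = 17 - 55 = -38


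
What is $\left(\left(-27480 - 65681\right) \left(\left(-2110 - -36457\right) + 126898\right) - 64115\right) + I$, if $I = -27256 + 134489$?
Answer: $-15021702327$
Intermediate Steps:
$I = 107233$
$\left(\left(-27480 - 65681\right) \left(\left(-2110 - -36457\right) + 126898\right) - 64115\right) + I = \left(\left(-27480 - 65681\right) \left(\left(-2110 - -36457\right) + 126898\right) - 64115\right) + 107233 = \left(- 93161 \left(\left(-2110 + 36457\right) + 126898\right) - 64115\right) + 107233 = \left(- 93161 \left(34347 + 126898\right) - 64115\right) + 107233 = \left(\left(-93161\right) 161245 - 64115\right) + 107233 = \left(-15021745445 - 64115\right) + 107233 = -15021809560 + 107233 = -15021702327$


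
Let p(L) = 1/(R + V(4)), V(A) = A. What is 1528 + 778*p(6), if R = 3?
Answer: 11474/7 ≈ 1639.1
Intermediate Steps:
p(L) = ⅐ (p(L) = 1/(3 + 4) = 1/7 = ⅐)
1528 + 778*p(6) = 1528 + 778*(⅐) = 1528 + 778/7 = 11474/7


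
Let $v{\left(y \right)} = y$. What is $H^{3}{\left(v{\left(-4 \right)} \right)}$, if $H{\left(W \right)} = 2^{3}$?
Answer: $512$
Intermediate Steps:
$H{\left(W \right)} = 8$
$H^{3}{\left(v{\left(-4 \right)} \right)} = 8^{3} = 512$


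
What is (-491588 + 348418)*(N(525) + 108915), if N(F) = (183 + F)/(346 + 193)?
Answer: -8404922700810/539 ≈ -1.5594e+10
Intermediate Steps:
N(F) = 183/539 + F/539 (N(F) = (183 + F)/539 = (183 + F)*(1/539) = 183/539 + F/539)
(-491588 + 348418)*(N(525) + 108915) = (-491588 + 348418)*((183/539 + (1/539)*525) + 108915) = -143170*((183/539 + 75/77) + 108915) = -143170*(708/539 + 108915) = -143170*58705893/539 = -8404922700810/539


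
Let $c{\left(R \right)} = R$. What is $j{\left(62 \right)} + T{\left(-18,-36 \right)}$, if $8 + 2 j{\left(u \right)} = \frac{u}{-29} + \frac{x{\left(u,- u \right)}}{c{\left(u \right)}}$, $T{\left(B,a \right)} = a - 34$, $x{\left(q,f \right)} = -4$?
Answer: $- \frac{67516}{899} \approx -75.101$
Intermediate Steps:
$T{\left(B,a \right)} = -34 + a$
$j{\left(u \right)} = -4 - \frac{2}{u} - \frac{u}{58}$ ($j{\left(u \right)} = -4 + \frac{\frac{u}{-29} - \frac{4}{u}}{2} = -4 + \frac{u \left(- \frac{1}{29}\right) - \frac{4}{u}}{2} = -4 + \frac{- \frac{u}{29} - \frac{4}{u}}{2} = -4 + \frac{- \frac{4}{u} - \frac{u}{29}}{2} = -4 - \left(\frac{2}{u} + \frac{u}{58}\right) = -4 - \frac{2}{u} - \frac{u}{58}$)
$j{\left(62 \right)} + T{\left(-18,-36 \right)} = \left(-4 - \frac{2}{62} - \frac{31}{29}\right) - 70 = \left(-4 - \frac{1}{31} - \frac{31}{29}\right) - 70 = - \frac{4586}{899} - 70 = - \frac{67516}{899}$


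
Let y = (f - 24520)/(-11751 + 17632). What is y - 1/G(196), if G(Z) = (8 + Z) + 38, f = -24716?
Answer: -11920993/1423202 ≈ -8.3762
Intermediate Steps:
y = -49236/5881 (y = (-24716 - 24520)/(-11751 + 17632) = -49236/5881 ≈ -8.3720)
G(Z) = 46 + Z
y - 1/G(196) = -49236/5881 - 1/(46 + 196) = -49236/5881 - 1/242 = -11920993/1423202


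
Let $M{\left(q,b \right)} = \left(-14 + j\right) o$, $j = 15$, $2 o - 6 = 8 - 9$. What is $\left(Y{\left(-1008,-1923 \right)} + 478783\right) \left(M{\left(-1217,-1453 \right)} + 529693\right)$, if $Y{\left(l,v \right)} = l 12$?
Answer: $\frac{494404007617}{2} \approx 2.472 \cdot 10^{11}$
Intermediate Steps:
$o = \frac{5}{2}$ ($o = 3 + \frac{8 - 9}{2} = 3 + \frac{1}{2} \left(-1\right) = 3 - \frac{1}{2} = \frac{5}{2} \approx 2.5$)
$Y{\left(l,v \right)} = 12 l$
$M{\left(q,b \right)} = \frac{5}{2}$ ($M{\left(q,b \right)} = \left(-14 + 15\right) \frac{5}{2} = 1 \cdot \frac{5}{2} = \frac{5}{2}$)
$\left(Y{\left(-1008,-1923 \right)} + 478783\right) \left(M{\left(-1217,-1453 \right)} + 529693\right) = \left(12 \left(-1008\right) + 478783\right) \left(\frac{5}{2} + 529693\right) = \left(-12096 + 478783\right) \frac{1059391}{2} = 466687 \cdot \frac{1059391}{2} = \frac{494404007617}{2}$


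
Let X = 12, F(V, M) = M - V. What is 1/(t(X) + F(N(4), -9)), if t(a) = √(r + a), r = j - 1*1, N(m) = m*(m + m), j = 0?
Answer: -41/1670 - √11/1670 ≈ -0.026537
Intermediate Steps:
N(m) = 2*m² (N(m) = m*(2*m) = 2*m²)
r = -1 (r = 0 - 1*1 = 0 - 1 = -1)
t(a) = √(-1 + a)
1/(t(X) + F(N(4), -9)) = 1/(√(-1 + 12) + (-9 - 2*4²)) = 1/(√11 + (-9 - 2*16)) = 1/(√11 + (-9 - 1*32)) = 1/(√11 + (-9 - 32)) = 1/(√11 - 41) = 1/(-41 + √11)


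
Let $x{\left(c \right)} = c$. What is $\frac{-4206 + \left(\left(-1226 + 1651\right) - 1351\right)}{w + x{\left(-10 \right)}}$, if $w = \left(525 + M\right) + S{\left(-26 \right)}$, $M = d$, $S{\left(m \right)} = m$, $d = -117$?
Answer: $- \frac{1283}{93} \approx -13.796$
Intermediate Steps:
$M = -117$
$w = 382$ ($w = \left(525 - 117\right) - 26 = 408 - 26 = 382$)
$\frac{-4206 + \left(\left(-1226 + 1651\right) - 1351\right)}{w + x{\left(-10 \right)}} = \frac{-4206 + \left(\left(-1226 + 1651\right) - 1351\right)}{382 - 10} = \frac{-4206 + \left(425 - 1351\right)}{372} = \left(-4206 - 926\right) \frac{1}{372} = \left(-5132\right) \frac{1}{372} = - \frac{1283}{93}$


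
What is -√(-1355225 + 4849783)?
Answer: -√3494558 ≈ -1869.4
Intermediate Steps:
-√(-1355225 + 4849783) = -√3494558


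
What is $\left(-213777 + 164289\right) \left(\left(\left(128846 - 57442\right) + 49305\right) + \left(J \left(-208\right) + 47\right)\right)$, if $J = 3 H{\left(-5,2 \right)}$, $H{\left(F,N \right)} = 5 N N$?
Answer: $-5358362688$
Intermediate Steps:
$H{\left(F,N \right)} = 5 N^{2}$
$J = 60$ ($J = 3 \cdot 5 \cdot 2^{2} = 3 \cdot 5 \cdot 4 = 3 \cdot 20 = 60$)
$\left(-213777 + 164289\right) \left(\left(\left(128846 - 57442\right) + 49305\right) + \left(J \left(-208\right) + 47\right)\right) = \left(-213777 + 164289\right) \left(\left(\left(128846 - 57442\right) + 49305\right) + \left(60 \left(-208\right) + 47\right)\right) = - 49488 \left(\left(71404 + 49305\right) + \left(-12480 + 47\right)\right) = - 49488 \left(120709 - 12433\right) = \left(-49488\right) 108276 = -5358362688$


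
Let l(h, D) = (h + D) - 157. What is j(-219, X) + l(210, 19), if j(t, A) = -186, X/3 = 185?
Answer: -114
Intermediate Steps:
X = 555 (X = 3*185 = 555)
l(h, D) = -157 + D + h (l(h, D) = (D + h) - 157 = -157 + D + h)
j(-219, X) + l(210, 19) = -186 + (-157 + 19 + 210) = -186 + 72 = -114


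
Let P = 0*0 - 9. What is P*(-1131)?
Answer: 10179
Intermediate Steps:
P = -9 (P = 0 - 9 = -9)
P*(-1131) = -9*(-1131) = 10179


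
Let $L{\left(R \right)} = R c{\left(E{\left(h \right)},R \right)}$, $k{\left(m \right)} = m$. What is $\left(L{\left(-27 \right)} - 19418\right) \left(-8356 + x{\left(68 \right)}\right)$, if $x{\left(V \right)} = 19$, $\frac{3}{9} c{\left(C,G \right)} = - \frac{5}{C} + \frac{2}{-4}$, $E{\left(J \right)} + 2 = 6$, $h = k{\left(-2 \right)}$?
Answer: $\frac{642824385}{4} \approx 1.6071 \cdot 10^{8}$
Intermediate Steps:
$h = -2$
$E{\left(J \right)} = 4$ ($E{\left(J \right)} = -2 + 6 = 4$)
$c{\left(C,G \right)} = - \frac{3}{2} - \frac{15}{C}$ ($c{\left(C,G \right)} = 3 \left(- \frac{5}{C} + \frac{2}{-4}\right) = 3 \left(- \frac{5}{C} + 2 \left(- \frac{1}{4}\right)\right) = 3 \left(- \frac{5}{C} - \frac{1}{2}\right) = 3 \left(- \frac{1}{2} - \frac{5}{C}\right) = - \frac{3}{2} - \frac{15}{C}$)
$L{\left(R \right)} = - \frac{21 R}{4}$ ($L{\left(R \right)} = R \left(- \frac{3}{2} - \frac{15}{4}\right) = R \left(- \frac{21}{4}\right) = - \frac{21 R}{4}$)
$\left(L{\left(-27 \right)} - 19418\right) \left(-8356 + x{\left(68 \right)}\right) = \left(\left(- \frac{21}{4}\right) \left(-27\right) - 19418\right) \left(-8356 + 19\right) = \left(\frac{567}{4} - 19418\right) \left(-8337\right) = \left(- \frac{77105}{4}\right) \left(-8337\right) = \frac{642824385}{4}$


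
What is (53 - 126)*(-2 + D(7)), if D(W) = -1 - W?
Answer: 730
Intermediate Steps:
(53 - 126)*(-2 + D(7)) = (53 - 126)*(-2 + (-1 - 1*7)) = -73*(-2 + (-1 - 7)) = -73*(-2 - 8) = -73*(-10) = 730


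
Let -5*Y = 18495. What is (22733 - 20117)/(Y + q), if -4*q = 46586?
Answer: -5232/30691 ≈ -0.17047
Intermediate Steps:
q = -23293/2 (q = -1/4*46586 = -23293/2 ≈ -11647.)
Y = -3699 (Y = -1/5*18495 = -3699)
(22733 - 20117)/(Y + q) = (22733 - 20117)/(-3699 - 23293/2) = 2616/(-30691/2) = 2616*(-2/30691) = -5232/30691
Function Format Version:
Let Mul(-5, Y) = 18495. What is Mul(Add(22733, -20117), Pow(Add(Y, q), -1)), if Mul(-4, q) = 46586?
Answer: Rational(-5232, 30691) ≈ -0.17047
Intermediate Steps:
q = Rational(-23293, 2) (q = Mul(Rational(-1, 4), 46586) = Rational(-23293, 2) ≈ -11647.)
Y = -3699 (Y = Mul(Rational(-1, 5), 18495) = -3699)
Mul(Add(22733, -20117), Pow(Add(Y, q), -1)) = Mul(Add(22733, -20117), Pow(Add(-3699, Rational(-23293, 2)), -1)) = Mul(2616, Pow(Rational(-30691, 2), -1)) = Mul(2616, Rational(-2, 30691)) = Rational(-5232, 30691)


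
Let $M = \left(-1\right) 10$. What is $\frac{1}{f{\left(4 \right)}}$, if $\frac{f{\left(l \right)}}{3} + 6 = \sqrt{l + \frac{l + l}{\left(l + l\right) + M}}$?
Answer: $- \frac{1}{18} \approx -0.055556$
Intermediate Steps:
$M = -10$
$f{\left(l \right)} = -18 + 3 \sqrt{l + \frac{2 l}{-10 + 2 l}}$ ($f{\left(l \right)} = -18 + 3 \sqrt{l + \frac{l + l}{\left(l + l\right) - 10}} = -18 + 3 \sqrt{l + \frac{2 l}{2 l - 10}} = -18 + 3 \sqrt{l + \frac{2 l}{-10 + 2 l}}$)
$\frac{1}{f{\left(4 \right)}} = \frac{1}{-18 + 3 \sqrt{\frac{4 \left(-4 + 4\right)}{-5 + 4}}} = \frac{1}{-18 + 3 \sqrt{4 \frac{1}{-1} \cdot 0}} = \frac{1}{-18 + 3 \sqrt{4 \left(-1\right) 0}} = \frac{1}{-18 + 3 \sqrt{0}} = \frac{1}{-18 + 3 \cdot 0} = \frac{1}{-18 + 0} = \frac{1}{-18} = - \frac{1}{18}$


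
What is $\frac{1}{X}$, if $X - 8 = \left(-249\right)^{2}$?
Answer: $\frac{1}{62009} \approx 1.6127 \cdot 10^{-5}$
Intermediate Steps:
$X = 62009$ ($X = 8 + \left(-249\right)^{2} = 8 + 62001 = 62009$)
$\frac{1}{X} = \frac{1}{62009}$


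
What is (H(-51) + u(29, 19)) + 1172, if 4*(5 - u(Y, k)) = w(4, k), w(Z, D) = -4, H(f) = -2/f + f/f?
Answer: 60131/51 ≈ 1179.0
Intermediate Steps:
H(f) = 1 - 2/f (H(f) = -2/f + 1 = 1 - 2/f)
u(Y, k) = 6 (u(Y, k) = 5 - ¼*(-4) = 5 + 1 = 6)
(H(-51) + u(29, 19)) + 1172 = ((-2 - 51)/(-51) + 6) + 1172 = (-1/51*(-53) + 6) + 1172 = (53/51 + 6) + 1172 = 359/51 + 1172 = 60131/51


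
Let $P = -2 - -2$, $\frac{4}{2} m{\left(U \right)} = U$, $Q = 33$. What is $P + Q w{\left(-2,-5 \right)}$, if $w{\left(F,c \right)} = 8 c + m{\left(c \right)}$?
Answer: $- \frac{2805}{2} \approx -1402.5$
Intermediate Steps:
$m{\left(U \right)} = \frac{U}{2}$
$P = 0$ ($P = -2 + 2 = 0$)
$w{\left(F,c \right)} = \frac{17 c}{2}$ ($w{\left(F,c \right)} = 8 c + \frac{c}{2} = \frac{17 c}{2}$)
$P + Q w{\left(-2,-5 \right)} = 0 + 33 \cdot \frac{17}{2} \left(-5\right) = 0 + 33 \left(- \frac{85}{2}\right) = 0 - \frac{2805}{2} = - \frac{2805}{2}$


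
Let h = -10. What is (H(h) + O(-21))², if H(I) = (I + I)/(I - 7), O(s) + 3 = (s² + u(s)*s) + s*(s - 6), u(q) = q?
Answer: 605258404/289 ≈ 2.0943e+6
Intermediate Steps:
O(s) = -3 + 2*s² + s*(-6 + s) (O(s) = -3 + ((s² + s*s) + s*(s - 6)) = -3 + ((s² + s²) + s*(-6 + s)) = -3 + (2*s² + s*(-6 + s)) = -3 + 2*s² + s*(-6 + s))
H(I) = 2*I/(-7 + I) (H(I) = (2*I)/(-7 + I) = 2*I/(-7 + I))
(H(h) + O(-21))² = (2*(-10)/(-7 - 10) + (-3 - 6*(-21) + 3*(-21)²))² = (2*(-10)/(-17) + (-3 + 126 + 3*441))² = (2*(-10)*(-1/17) + (-3 + 126 + 1323))² = (20/17 + 1446)² = (24602/17)² = 605258404/289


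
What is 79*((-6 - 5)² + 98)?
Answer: 17301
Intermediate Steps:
79*((-6 - 5)² + 98) = 79*((-11)² + 98) = 79*(121 + 98) = 79*219 = 17301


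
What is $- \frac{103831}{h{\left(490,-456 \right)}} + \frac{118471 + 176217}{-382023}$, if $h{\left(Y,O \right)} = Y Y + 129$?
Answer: $- \frac{110458433665}{91773003267} \approx -1.2036$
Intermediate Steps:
$h{\left(Y,O \right)} = 129 + Y^{2}$ ($h{\left(Y,O \right)} = Y^{2} + 129 = 129 + Y^{2}$)
$- \frac{103831}{h{\left(490,-456 \right)}} + \frac{118471 + 176217}{-382023} = - \frac{103831}{129 + 490^{2}} + \frac{118471 + 176217}{-382023} = - \frac{103831}{129 + 240100} + 294688 \left(- \frac{1}{382023}\right) = - \frac{103831}{240229} - \frac{294688}{382023} = - \frac{110458433665}{91773003267}$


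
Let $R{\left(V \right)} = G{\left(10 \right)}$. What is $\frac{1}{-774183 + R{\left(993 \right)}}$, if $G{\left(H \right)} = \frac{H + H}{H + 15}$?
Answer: $- \frac{5}{3870911} \approx -1.2917 \cdot 10^{-6}$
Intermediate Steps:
$G{\left(H \right)} = \frac{2 H}{15 + H}$
$R{\left(V \right)} = \frac{4}{5}$ ($R{\left(V \right)} = 2 \cdot 10 \frac{1}{15 + 10} = 2 \cdot 10 \cdot \frac{1}{25} = \frac{4}{5}$)
$\frac{1}{-774183 + R{\left(993 \right)}} = \frac{1}{-774183 + \frac{4}{5}} = \frac{1}{- \frac{3870911}{5}} = - \frac{5}{3870911}$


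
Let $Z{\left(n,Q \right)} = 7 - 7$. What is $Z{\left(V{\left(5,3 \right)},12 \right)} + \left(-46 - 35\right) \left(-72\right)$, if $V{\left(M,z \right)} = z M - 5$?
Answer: $5832$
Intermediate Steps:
$V{\left(M,z \right)} = -5 + M z$ ($V{\left(M,z \right)} = M z - 5 = -5 + M z$)
$Z{\left(n,Q \right)} = 0$ ($Z{\left(n,Q \right)} = 7 - 7 = 0$)
$Z{\left(V{\left(5,3 \right)},12 \right)} + \left(-46 - 35\right) \left(-72\right) = 0 + \left(-46 - 35\right) \left(-72\right) = 0 - -5832 = 0 + 5832 = 5832$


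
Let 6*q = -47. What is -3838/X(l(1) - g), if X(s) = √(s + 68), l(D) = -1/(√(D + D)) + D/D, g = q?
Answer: -3838*√6/√(461 - 3*√2) ≈ -439.88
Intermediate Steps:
q = -47/6 (q = (⅙)*(-47) = -47/6 ≈ -7.8333)
g = -47/6 ≈ -7.8333
l(D) = 1 - √2/(2*√D) (l(D) = -1/(√(2*D)) + 1 = -1/(√2*√D) + 1 = -√2/(2*√D) + 1 = 1 - √2/(2*√D))
X(s) = √(68 + s)
-3838/X(l(1) - g) = -3838/√(68 + ((1 - √2/(2*√1)) - 1*(-47/6))) = -3838/√(68 + ((1 - ½*√2*1) + 47/6)) = -3838/√(68 + ((1 - √2/2) + 47/6)) = -3838/√(68 + (53/6 - √2/2)) = -3838/√(461/6 - √2/2)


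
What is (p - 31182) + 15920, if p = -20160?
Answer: -35422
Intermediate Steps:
(p - 31182) + 15920 = (-20160 - 31182) + 15920 = -51342 + 15920 = -35422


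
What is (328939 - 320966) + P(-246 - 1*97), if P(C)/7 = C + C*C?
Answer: 829115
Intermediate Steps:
P(C) = 7*C + 7*C**2 (P(C) = 7*(C + C*C) = 7*(C + C**2) = 7*C + 7*C**2)
(328939 - 320966) + P(-246 - 1*97) = (328939 - 320966) + 7*(-246 - 1*97)*(1 + (-246 - 1*97)) = 7973 + 7*(-246 - 97)*(1 + (-246 - 97)) = 7973 + 7*(-343)*(1 - 343) = 7973 + 7*(-343)*(-342) = 7973 + 821142 = 829115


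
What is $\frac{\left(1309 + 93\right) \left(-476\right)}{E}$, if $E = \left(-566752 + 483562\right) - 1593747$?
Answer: $\frac{667352}{1676937} \approx 0.39796$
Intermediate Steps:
$E = -1676937$ ($E = -83190 - 1593747 = -1676937$)
$\frac{\left(1309 + 93\right) \left(-476\right)}{E} = \frac{\left(1309 + 93\right) \left(-476\right)}{-1676937} = 1402 \left(-476\right) \left(- \frac{1}{1676937}\right) = \left(-667352\right) \left(- \frac{1}{1676937}\right) = \frac{667352}{1676937}$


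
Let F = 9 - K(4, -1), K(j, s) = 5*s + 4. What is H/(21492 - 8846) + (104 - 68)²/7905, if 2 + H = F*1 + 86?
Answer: 2855381/16661105 ≈ 0.17138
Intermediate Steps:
K(j, s) = 4 + 5*s
F = 10 (F = 9 - (4 + 5*(-1)) = 9 - (4 - 5) = 9 - 1*(-1) = 9 + 1 = 10)
H = 94 (H = -2 + (10*1 + 86) = -2 + (10 + 86) = -2 + 96 = 94)
H/(21492 - 8846) + (104 - 68)²/7905 = 94/(21492 - 8846) + (104 - 68)²/7905 = 94/12646 + 36²*(1/7905) = 94*(1/12646) + 1296*(1/7905) = 47/6323 + 432/2635 = 2855381/16661105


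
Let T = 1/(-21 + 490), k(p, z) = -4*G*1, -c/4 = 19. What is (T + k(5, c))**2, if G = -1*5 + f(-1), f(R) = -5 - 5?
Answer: 791915881/219961 ≈ 3600.3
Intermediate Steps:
c = -76 (c = -4*19 = -76)
f(R) = -10
G = -15 (G = -1*5 - 10 = -5 - 10 = -15)
k(p, z) = 60 (k(p, z) = -4*(-15)*1 = 60*1 = 60)
T = 1/469 ≈ 0.0021322
(T + k(5, c))**2 = (1/469 + 60)**2 = (28141/469)**2 = 791915881/219961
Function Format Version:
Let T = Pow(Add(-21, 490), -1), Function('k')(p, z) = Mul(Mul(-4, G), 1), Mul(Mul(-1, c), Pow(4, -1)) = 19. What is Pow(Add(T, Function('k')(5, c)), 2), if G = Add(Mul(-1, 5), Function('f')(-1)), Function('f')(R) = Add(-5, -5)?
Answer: Rational(791915881, 219961) ≈ 3600.3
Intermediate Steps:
c = -76 (c = Mul(-4, 19) = -76)
Function('f')(R) = -10
G = -15 (G = Add(Mul(-1, 5), -10) = Add(-5, -10) = -15)
Function('k')(p, z) = 60 (Function('k')(p, z) = Mul(Mul(-4, -15), 1) = Mul(60, 1) = 60)
T = Rational(1, 469) (T = Pow(469, -1) = Rational(1, 469) ≈ 0.0021322)
Pow(Add(T, Function('k')(5, c)), 2) = Pow(Add(Rational(1, 469), 60), 2) = Pow(Rational(28141, 469), 2) = Rational(791915881, 219961)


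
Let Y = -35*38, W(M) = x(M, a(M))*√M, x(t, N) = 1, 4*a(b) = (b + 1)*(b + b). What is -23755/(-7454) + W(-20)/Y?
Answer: 23755/7454 - I*√5/665 ≈ 3.1869 - 0.0033625*I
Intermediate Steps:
a(b) = b*(1 + b)/2 (a(b) = ((b + 1)*(b + b))/4 = ((1 + b)*(2*b))/4 = (2*b*(1 + b))/4 = b*(1 + b)/2)
W(M) = √M (W(M) = 1*√M = √M)
Y = -1330 (Y = -1*1330 = -1330)
-23755/(-7454) + W(-20)/Y = -23755/(-7454) + √(-20)/(-1330) = -23755*(-1/7454) + (2*I*√5)*(-1/1330) = 23755/7454 - I*√5/665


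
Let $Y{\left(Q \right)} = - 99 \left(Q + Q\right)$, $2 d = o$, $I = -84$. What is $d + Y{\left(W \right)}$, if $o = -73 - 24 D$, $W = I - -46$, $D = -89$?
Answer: $\frac{17111}{2} \approx 8555.5$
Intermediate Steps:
$W = -38$ ($W = -84 - -46 = -84 + 46 = -38$)
$o = 2063$ ($o = -73 - -2136 = -73 + 2136 = 2063$)
$d = \frac{2063}{2}$ ($d = \frac{1}{2} \cdot 2063 = \frac{2063}{2} \approx 1031.5$)
$Y{\left(Q \right)} = - 198 Q$ ($Y{\left(Q \right)} = - 99 \cdot 2 Q = - 198 Q$)
$d + Y{\left(W \right)} = \frac{2063}{2} - -7524 = \frac{2063}{2} + 7524 = \frac{17111}{2}$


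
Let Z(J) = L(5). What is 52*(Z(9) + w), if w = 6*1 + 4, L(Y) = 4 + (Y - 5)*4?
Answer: 728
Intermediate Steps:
L(Y) = -16 + 4*Y (L(Y) = 4 + (-5 + Y)*4 = 4 + (-20 + 4*Y) = -16 + 4*Y)
Z(J) = 4 (Z(J) = -16 + 4*5 = -16 + 20 = 4)
w = 10 (w = 6 + 4 = 10)
52*(Z(9) + w) = 52*(4 + 10) = 52*14 = 728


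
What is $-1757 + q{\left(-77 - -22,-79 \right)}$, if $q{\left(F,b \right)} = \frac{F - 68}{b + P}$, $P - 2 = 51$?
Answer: $- \frac{45559}{26} \approx -1752.3$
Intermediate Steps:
$P = 53$ ($P = 2 + 51 = 53$)
$q{\left(F,b \right)} = \frac{-68 + F}{53 + b}$ ($q{\left(F,b \right)} = \frac{F - 68}{b + 53} = \frac{-68 + F}{53 + b}$)
$-1757 + q{\left(-77 - -22,-79 \right)} = -1757 + \frac{-68 - 55}{53 - 79} = -1757 + \frac{-68 + \left(-77 + 22\right)}{-26} = -1757 - \frac{-68 - 55}{26} = -1757 - - \frac{123}{26} = -1757 + \frac{123}{26} = - \frac{45559}{26}$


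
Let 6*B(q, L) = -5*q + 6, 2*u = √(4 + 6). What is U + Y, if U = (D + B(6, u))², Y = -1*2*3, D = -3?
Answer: 43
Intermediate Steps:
Y = -6 (Y = -2*3 = -6)
u = √10/2 (u = √(4 + 6)/2 = √10/2 ≈ 1.5811)
B(q, L) = 1 - 5*q/6 (B(q, L) = (-5*q + 6)/6 = (6 - 5*q)/6 = 1 - 5*q/6)
U = 49 (U = (-3 + (1 - ⅚*6))² = (-3 + (1 - 5))² = (-3 - 4)² = (-7)² = 49)
U + Y = 49 - 6 = 43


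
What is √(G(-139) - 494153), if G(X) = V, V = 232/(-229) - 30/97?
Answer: I*√243824325628119/22213 ≈ 702.96*I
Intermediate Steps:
V = -29374/22213 (V = 232*(-1/229) - 30*1/97 = -232/229 - 30/97 = -29374/22213 ≈ -1.3224)
G(X) = -29374/22213
√(G(-139) - 494153) = √(-29374/22213 - 494153) = √(-10976649963/22213) = I*√243824325628119/22213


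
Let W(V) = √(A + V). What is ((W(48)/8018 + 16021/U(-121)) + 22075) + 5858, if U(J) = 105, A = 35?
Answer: 2948986/105 + √83/8018 ≈ 28086.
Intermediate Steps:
W(V) = √(35 + V)
((W(48)/8018 + 16021/U(-121)) + 22075) + 5858 = ((√(35 + 48)/8018 + 16021/105) + 22075) + 5858 = ((√83*(1/8018) + 16021*(1/105)) + 22075) + 5858 = ((√83/8018 + 16021/105) + 22075) + 5858 = ((16021/105 + √83/8018) + 22075) + 5858 = (2333896/105 + √83/8018) + 5858 = 2948986/105 + √83/8018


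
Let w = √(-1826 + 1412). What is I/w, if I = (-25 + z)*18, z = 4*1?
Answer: 63*I*√46/23 ≈ 18.578*I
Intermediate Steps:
z = 4
w = 3*I*√46 (w = √(-414) = 3*I*√46 ≈ 20.347*I)
I = -378 (I = (-25 + 4)*18 = -21*18 = -378)
I/w = -378*(-I*√46/138) = -(-63)*I*√46/23 = 63*I*√46/23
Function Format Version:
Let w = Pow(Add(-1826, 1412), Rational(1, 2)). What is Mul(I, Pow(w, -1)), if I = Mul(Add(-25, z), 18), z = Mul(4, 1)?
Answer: Mul(Rational(63, 23), I, Pow(46, Rational(1, 2))) ≈ Mul(18.578, I)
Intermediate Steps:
z = 4
w = Mul(3, I, Pow(46, Rational(1, 2))) (w = Pow(-414, Rational(1, 2)) = Mul(3, I, Pow(46, Rational(1, 2))) ≈ Mul(20.347, I))
I = -378 (I = Mul(Add(-25, 4), 18) = Mul(-21, 18) = -378)
Mul(I, Pow(w, -1)) = Mul(-378, Pow(Mul(3, I, Pow(46, Rational(1, 2))), -1)) = Mul(-378, Mul(Rational(-1, 138), I, Pow(46, Rational(1, 2)))) = Mul(Rational(63, 23), I, Pow(46, Rational(1, 2)))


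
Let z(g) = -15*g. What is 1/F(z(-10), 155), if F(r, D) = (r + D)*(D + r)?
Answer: 1/93025 ≈ 1.0750e-5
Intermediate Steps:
F(r, D) = (D + r)**2 (F(r, D) = (D + r)*(D + r) = (D + r)**2)
1/F(z(-10), 155) = 1/((155 - 15*(-10))**2) = 1/((155 + 150)**2) = 1/(305**2) = 1/93025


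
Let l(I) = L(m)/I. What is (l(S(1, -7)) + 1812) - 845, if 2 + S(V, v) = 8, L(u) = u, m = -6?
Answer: 966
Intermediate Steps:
S(V, v) = 6 (S(V, v) = -2 + 8 = 6)
l(I) = -6/I
(l(S(1, -7)) + 1812) - 845 = (-6/6 + 1812) - 845 = (-6*⅙ + 1812) - 845 = (-1 + 1812) - 845 = 1811 - 845 = 966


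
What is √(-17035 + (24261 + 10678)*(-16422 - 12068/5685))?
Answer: I*√18546693031456545/5685 ≈ 23955.0*I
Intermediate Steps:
√(-17035 + (24261 + 10678)*(-16422 - 12068/5685)) = √(-17035 + 34939*(-16422 - 12068*1/5685)) = √(-17035 + 34939*(-16422 - 12068/5685)) = √(-17035 + 34939*(-93371138/5685)) = √(-17035 - 3262294190582/5685) = √(-3262391034557/5685) = I*√18546693031456545/5685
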